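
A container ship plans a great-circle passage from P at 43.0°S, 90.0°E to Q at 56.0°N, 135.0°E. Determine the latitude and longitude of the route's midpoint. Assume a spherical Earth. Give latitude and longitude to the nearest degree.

≈ 7°N, 109°E

From cos δ = sin φ₁ sin φ₂ + cos φ₁ cos φ₂ cos Δλ, the central angle is δ ≈ 1.851 rad (106.0°).
Interpolate at f = 1/2 with slerp weights a = sin((1−f)δ)/sin δ ≈ 0.831, b = sin(fδ)/sin δ ≈ 0.831.
p = a·p₁ + b·p₂ ≈ (-0.329, 0.937, 0.122); φ = arcsin(p_z) ≈ 7.02°, λ = atan2(p_y, p_x) ≈ 109.34°.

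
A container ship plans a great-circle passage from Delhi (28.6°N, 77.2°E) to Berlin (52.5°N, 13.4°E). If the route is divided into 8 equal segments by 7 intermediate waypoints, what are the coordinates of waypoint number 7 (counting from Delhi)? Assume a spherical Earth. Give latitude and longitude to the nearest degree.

Write both endpoints as unit vectors p₁, p₂ with components (cos φ cos λ, cos φ sin λ, sin φ).
The central angle between the endpoints is δ = arccos(p₁·p₂) ≈ 0.907 rad (52.0°).
Interpolate at f = 7/8 with slerp weights a = sin((1−f)δ)/sin δ ≈ 0.144, b = sin(fδ)/sin δ ≈ 0.905.
p = a·p₁ + b·p₂ ≈ (0.564, 0.251, 0.787); φ = arcsin(p_z) ≈ 51.89°, λ = atan2(p_y, p_x) ≈ 23.97°.

≈ 52°N, 24°E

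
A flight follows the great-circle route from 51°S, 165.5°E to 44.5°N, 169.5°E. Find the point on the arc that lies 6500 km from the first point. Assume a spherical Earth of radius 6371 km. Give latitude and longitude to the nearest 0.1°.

Convert each endpoint to a unit vector on the sphere (x = cos φ cos λ, y = cos φ sin λ, z = sin φ).
The central angle between the endpoints is δ = arccos(p₁·p₂) ≈ 1.668 rad (95.6°). The total great-circle distance is δ·R ≈ 1.668 × 6371 ≈ 10626 km, so the target fraction is f = 6500/10626 ≈ 0.612.
Interpolate at f ≈ 0.612 with slerp weights a = sin((1−f)δ)/sin δ ≈ 0.606, b = sin(fδ)/sin δ ≈ 0.856.
p = a·p₁ + b·p₂ ≈ (-0.970, 0.207, 0.129); φ = arcsin(p_z) ≈ 7.42°, λ = atan2(p_y, p_x) ≈ 167.96°.

≈ 7.4°N, 168.0°E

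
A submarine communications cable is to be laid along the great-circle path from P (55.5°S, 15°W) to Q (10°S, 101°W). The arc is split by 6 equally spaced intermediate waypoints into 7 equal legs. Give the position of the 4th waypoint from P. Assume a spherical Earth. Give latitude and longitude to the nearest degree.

≈ (37°S, 77°W)

Write both endpoints as unit vectors p₁, p₂ with components (cos φ cos λ, cos φ sin λ, sin φ).
The central angle between the endpoints is δ = arccos(p₁·p₂) ≈ 1.388 rad (79.5°).
Interpolate at f = 4/7 with slerp weights a = sin((1−f)δ)/sin δ ≈ 0.570, b = sin(fδ)/sin δ ≈ 0.725.
p = a·p₁ + b·p₂ ≈ (0.176, -0.784, -0.595); φ = arcsin(p_z) ≈ -36.54°, λ = atan2(p_y, p_x) ≈ -77.38°.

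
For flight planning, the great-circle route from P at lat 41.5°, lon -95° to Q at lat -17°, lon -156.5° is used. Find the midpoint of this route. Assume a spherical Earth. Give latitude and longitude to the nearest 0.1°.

≈ lat 14.1°, lon -129.9°

Write both endpoints as unit vectors p₁, p₂ with components (cos φ cos λ, cos φ sin λ, sin φ).
The central angle between the endpoints is δ = arccos(p₁·p₂) ≈ 1.422 rad (81.5°).
Interpolate at f = 1/2 with slerp weights a = sin((1−f)δ)/sin δ ≈ 0.660, b = sin(fδ)/sin δ ≈ 0.660.
p = a·p₁ + b·p₂ ≈ (-0.622, -0.744, 0.244); φ = arcsin(p_z) ≈ 14.14°, λ = atan2(p_y, p_x) ≈ -129.89°.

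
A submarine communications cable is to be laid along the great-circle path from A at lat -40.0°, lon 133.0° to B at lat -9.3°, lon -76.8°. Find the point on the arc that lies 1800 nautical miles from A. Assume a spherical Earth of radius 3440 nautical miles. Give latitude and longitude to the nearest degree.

Write both endpoints as unit vectors p₁, p₂ with components (cos φ cos λ, cos φ sin λ, sin φ).
The central angle between the endpoints is δ = arccos(p₁·p₂) ≈ 2.156 rad (123.5°). The total great-circle distance is δ·R ≈ 2.156 × 3440 ≈ 7416 nmi, so the target fraction is f = 1800/7416 ≈ 0.243.
Interpolate at f ≈ 0.243 with slerp weights a = sin((1−f)δ)/sin δ ≈ 1.197, b = sin(fδ)/sin δ ≈ 0.599.
p = a·p₁ + b·p₂ ≈ (-0.490, 0.095, -0.866); φ = arcsin(p_z) ≈ -60.04°, λ = atan2(p_y, p_x) ≈ 169.05°.

≈ lat -60°, lon 169°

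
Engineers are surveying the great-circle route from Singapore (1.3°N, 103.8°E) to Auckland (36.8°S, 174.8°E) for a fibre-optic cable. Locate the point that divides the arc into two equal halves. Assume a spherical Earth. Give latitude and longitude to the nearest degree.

≈ 21°S, 135°E

Convert each endpoint to a unit vector on the sphere (x = cos φ cos λ, y = cos φ sin λ, z = sin φ).
The central angle between the endpoints is δ = arccos(p₁·p₂) ≈ 1.321 rad (75.7°).
Interpolate at f = 1/2 with slerp weights a = sin((1−f)δ)/sin δ ≈ 0.633, b = sin(fδ)/sin δ ≈ 0.633.
p = a·p₁ + b·p₂ ≈ (-0.656, 0.661, -0.365); φ = arcsin(p_z) ≈ -21.40°, λ = atan2(p_y, p_x) ≈ 134.79°.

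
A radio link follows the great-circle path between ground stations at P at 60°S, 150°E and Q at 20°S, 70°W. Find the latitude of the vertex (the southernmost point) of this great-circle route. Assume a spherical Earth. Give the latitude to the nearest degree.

The great circle lies in the plane with unit normal n̂ = (p₁ × p₂)/|p₁ × p₂|.
Here n̂_z ≈ +0.303; the vertex latitude is φ_max = arccos|n̂_z| ≈ 72.4°.
Check via Clairaut: cos φ_max = |cos φ₁| · sin C = cos(60.0°)·sin(142.8°) ≈ 0.303, again giving ≈ 72.4°.

≈ 72°S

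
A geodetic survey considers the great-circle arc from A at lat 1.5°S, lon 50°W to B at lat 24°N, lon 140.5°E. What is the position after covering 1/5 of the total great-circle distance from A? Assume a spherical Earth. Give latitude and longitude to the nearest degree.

≈ lat 27°N, lon 63°W

The haversine formula gives a central angle δ ≈ 2.711 rad (155.3°) between the endpoints.
Interpolate at f = 1/5 with slerp weights a = sin((1−f)δ)/sin δ ≈ 1.979, b = sin(fδ)/sin δ ≈ 1.235.
p = a·p₁ + b·p₂ ≈ (0.401, -0.798, 0.451); φ = arcsin(p_z) ≈ 26.78°, λ = atan2(p_y, p_x) ≈ -63.32°.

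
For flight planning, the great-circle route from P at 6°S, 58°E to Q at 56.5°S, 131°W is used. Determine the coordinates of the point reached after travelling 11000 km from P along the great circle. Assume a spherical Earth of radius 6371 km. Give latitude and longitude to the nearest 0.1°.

Convert each endpoint to a unit vector on the sphere (x = cos φ cos λ, y = cos φ sin λ, z = sin φ).
The central angle between the endpoints is δ = arccos(p₁·p₂) ≈ 2.043 rad (117.1°). The total great-circle distance is δ·R ≈ 2.043 × 6371 ≈ 13017 km, so the target fraction is f = 11000/13017 ≈ 0.845.
Interpolate at f ≈ 0.845 with slerp weights a = sin((1−f)δ)/sin δ ≈ 0.350, b = sin(fδ)/sin δ ≈ 1.109.
p = a·p₁ + b·p₂ ≈ (-0.217, -0.167, -0.962); φ = arcsin(p_z) ≈ -74.08°, λ = atan2(p_y, p_x) ≈ -142.44°.

≈ 74.1°S, 142.4°W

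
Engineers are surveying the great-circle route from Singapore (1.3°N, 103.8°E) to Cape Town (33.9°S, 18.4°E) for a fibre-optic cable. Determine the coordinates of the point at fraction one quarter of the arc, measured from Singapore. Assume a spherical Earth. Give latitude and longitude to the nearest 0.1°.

Write both endpoints as unit vectors p₁, p₂ with components (cos φ cos λ, cos φ sin λ, sin φ).
The central angle between the endpoints is δ = arccos(p₁·p₂) ≈ 1.517 rad (86.9°).
Interpolate at f = 1/4 with slerp weights a = sin((1−f)δ)/sin δ ≈ 0.909, b = sin(fδ)/sin δ ≈ 0.371.
p = a·p₁ + b·p₂ ≈ (0.075, 0.980, -0.186); φ = arcsin(p_z) ≈ -10.73°, λ = atan2(p_y, p_x) ≈ 85.61°.

≈ (10.7°S, 85.6°E)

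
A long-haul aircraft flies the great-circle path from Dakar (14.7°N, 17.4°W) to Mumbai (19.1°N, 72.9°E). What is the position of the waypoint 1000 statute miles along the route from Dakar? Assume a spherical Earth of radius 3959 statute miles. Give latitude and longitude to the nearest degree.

≈ 19°N, 3°W

Write both endpoints as unit vectors p₁, p₂ with components (cos φ cos λ, cos φ sin λ, sin φ).
The central angle between the endpoints is δ = arccos(p₁·p₂) ≈ 1.492 rad (85.5°). The total great-circle distance is δ·R ≈ 1.492 × 3959 ≈ 5909 mi, so the target fraction is f = 1000/5909 ≈ 0.169.
Interpolate at f ≈ 0.169 with slerp weights a = sin((1−f)δ)/sin δ ≈ 0.949, b = sin(fδ)/sin δ ≈ 0.251.
p = a·p₁ + b·p₂ ≈ (0.945, -0.048, 0.323); φ = arcsin(p_z) ≈ 18.83°, λ = atan2(p_y, p_x) ≈ -2.91°.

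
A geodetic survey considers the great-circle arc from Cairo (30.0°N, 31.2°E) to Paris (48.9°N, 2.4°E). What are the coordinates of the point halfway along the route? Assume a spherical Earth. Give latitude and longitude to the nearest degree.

Write both endpoints as unit vectors p₁, p₂ with components (cos φ cos λ, cos φ sin λ, sin φ).
The central angle between the endpoints is δ = arccos(p₁·p₂) ≈ 0.504 rad (28.9°).
Interpolate at f = 1/2 with slerp weights a = sin((1−f)δ)/sin δ ≈ 0.516, b = sin(fδ)/sin δ ≈ 0.516.
p = a·p₁ + b·p₂ ≈ (0.722, 0.246, 0.647); φ = arcsin(p_z) ≈ 40.33°, λ = atan2(p_y, p_x) ≈ 18.81°.

≈ 40°N, 19°E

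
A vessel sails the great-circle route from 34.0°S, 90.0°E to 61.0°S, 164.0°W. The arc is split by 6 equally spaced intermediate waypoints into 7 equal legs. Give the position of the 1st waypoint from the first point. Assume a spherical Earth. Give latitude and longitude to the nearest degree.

≈ 42°S, 97°E

From cos δ = sin φ₁ sin φ₂ + cos φ₁ cos φ₂ cos Δλ, the central angle is δ ≈ 1.183 rad (67.8°).
Interpolate at f = 1/7 with slerp weights a = sin((1−f)δ)/sin δ ≈ 0.917, b = sin(fδ)/sin δ ≈ 0.182.
p = a·p₁ + b·p₂ ≈ (-0.085, 0.736, -0.672); φ = arcsin(p_z) ≈ -42.20°, λ = atan2(p_y, p_x) ≈ 96.56°.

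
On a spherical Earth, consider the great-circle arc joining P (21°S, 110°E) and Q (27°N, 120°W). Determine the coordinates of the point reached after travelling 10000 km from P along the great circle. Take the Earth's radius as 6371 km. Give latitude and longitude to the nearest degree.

≈ (17°N, 167°W)

Convert each endpoint to a unit vector on the sphere (x = cos φ cos λ, y = cos φ sin λ, z = sin φ).
The central angle between the endpoints is δ = arccos(p₁·p₂) ≈ 2.343 rad (134.2°). The total great-circle distance is δ·R ≈ 2.343 × 6371 ≈ 14924 km, so the target fraction is f = 10000/14924 ≈ 0.670.
Interpolate at f ≈ 0.670 with slerp weights a = sin((1−f)δ)/sin δ ≈ 0.974, b = sin(fδ)/sin δ ≈ 1.395.
p = a·p₁ + b·p₂ ≈ (-0.933, -0.222, 0.284); φ = arcsin(p_z) ≈ 16.52°, λ = atan2(p_y, p_x) ≈ -166.61°.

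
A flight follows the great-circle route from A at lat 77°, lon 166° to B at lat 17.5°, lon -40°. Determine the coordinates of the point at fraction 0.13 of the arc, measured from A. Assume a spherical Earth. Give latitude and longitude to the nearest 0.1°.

From cos δ = sin φ₁ sin φ₂ + cos φ₁ cos φ₂ cos Δλ, the central angle is δ ≈ 1.470 rad (84.3°).
Interpolate at f = 0.13 with slerp weights a = sin((1−f)δ)/sin δ ≈ 0.963, b = sin(fδ)/sin δ ≈ 0.191.
p = a·p₁ + b·p₂ ≈ (-0.071, -0.065, 0.995); φ = arcsin(p_z) ≈ 84.51°, λ = atan2(p_y, p_x) ≈ -137.51°.

≈ lat 84.5°, lon -137.5°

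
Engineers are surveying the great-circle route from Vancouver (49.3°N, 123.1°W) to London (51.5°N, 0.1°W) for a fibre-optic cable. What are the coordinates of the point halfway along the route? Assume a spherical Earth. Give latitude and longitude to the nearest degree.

Write both endpoints as unit vectors p₁, p₂ with components (cos φ cos λ, cos φ sin λ, sin φ).
The central angle between the endpoints is δ = arccos(p₁·p₂) ≈ 1.189 rad (68.1°).
Interpolate at f = 1/2 with slerp weights a = sin((1−f)δ)/sin δ ≈ 0.604, b = sin(fδ)/sin δ ≈ 0.604.
p = a·p₁ + b·p₂ ≈ (0.161, -0.330, 0.930); φ = arcsin(p_z) ≈ 68.44°, λ = atan2(p_y, p_x) ≈ -64.05°.

≈ (68°N, 64°W)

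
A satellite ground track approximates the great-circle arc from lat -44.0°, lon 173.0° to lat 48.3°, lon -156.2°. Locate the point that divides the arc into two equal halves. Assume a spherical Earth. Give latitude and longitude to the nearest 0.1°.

≈ lat 2.2°, lon -172.2°

The haversine formula gives a central angle δ ≈ 1.679 rad (96.2°) between the endpoints.
Interpolate at f = 1/2 with slerp weights a = sin((1−f)δ)/sin δ ≈ 0.749, b = sin(fδ)/sin δ ≈ 0.749.
p = a·p₁ + b·p₂ ≈ (-0.990, -0.135, 0.039); φ = arcsin(p_z) ≈ 2.23°, λ = atan2(p_y, p_x) ≈ -172.22°.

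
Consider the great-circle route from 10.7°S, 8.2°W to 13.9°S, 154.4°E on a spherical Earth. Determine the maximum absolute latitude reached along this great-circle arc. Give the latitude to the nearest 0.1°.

≈ 55.3°S

The great circle lies in the plane with unit normal n̂ = (p₁ × p₂)/|p₁ × p₂|.
Here n̂_z ≈ +0.570; the vertex latitude is φ_max = arccos|n̂_z| ≈ 55.3°.
Check via Clairaut: cos φ_max = |cos φ₁| · sin C = cos(10.7°)·sin(144.6°) ≈ 0.570, again giving ≈ 55.3°.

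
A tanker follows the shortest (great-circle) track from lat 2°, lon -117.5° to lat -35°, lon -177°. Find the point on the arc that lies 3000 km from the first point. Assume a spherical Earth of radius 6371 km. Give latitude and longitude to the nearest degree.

Convert each endpoint to a unit vector on the sphere (x = cos φ cos λ, y = cos φ sin λ, z = sin φ).
The central angle between the endpoints is δ = arccos(p₁·p₂) ≈ 1.164 rad (66.7°). The total great-circle distance is δ·R ≈ 1.164 × 6371 ≈ 7417 km, so the target fraction is f = 3000/7417 ≈ 0.404.
Interpolate at f ≈ 0.404 with slerp weights a = sin((1−f)δ)/sin δ ≈ 0.696, b = sin(fδ)/sin δ ≈ 0.494.
p = a·p₁ + b·p₂ ≈ (-0.725, -0.638, -0.259); φ = arcsin(p_z) ≈ -15.01°, λ = atan2(p_y, p_x) ≈ -138.66°.

≈ lat -15°, lon -139°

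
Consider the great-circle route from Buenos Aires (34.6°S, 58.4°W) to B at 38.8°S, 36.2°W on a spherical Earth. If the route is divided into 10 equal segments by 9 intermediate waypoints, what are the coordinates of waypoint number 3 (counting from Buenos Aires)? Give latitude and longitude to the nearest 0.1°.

≈ 36.3°S, 52.0°W

From cos δ = sin φ₁ sin φ₂ + cos φ₁ cos φ₂ cos Δλ, the central angle is δ ≈ 0.318 rad (18.2°).
Interpolate at f = 3/10 with slerp weights a = sin((1−f)δ)/sin δ ≈ 0.706, b = sin(fδ)/sin δ ≈ 0.305.
p = a·p₁ + b·p₂ ≈ (0.496, -0.635, -0.592); φ = arcsin(p_z) ≈ -36.29°, λ = atan2(p_y, p_x) ≈ -52.01°.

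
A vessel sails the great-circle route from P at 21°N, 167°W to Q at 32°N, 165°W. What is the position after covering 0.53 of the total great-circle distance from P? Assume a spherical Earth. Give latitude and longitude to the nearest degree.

Convert each endpoint to a unit vector on the sphere (x = cos φ cos λ, y = cos φ sin λ, z = sin φ).
The central angle between the endpoints is δ = arccos(p₁·p₂) ≈ 0.194 rad (11.1°).
Interpolate at f = 0.53 with slerp weights a = sin((1−f)δ)/sin δ ≈ 0.472, b = sin(fδ)/sin δ ≈ 0.532.
p = a·p₁ + b·p₂ ≈ (-0.866, -0.216, 0.451); φ = arcsin(p_z) ≈ 26.83°, λ = atan2(p_y, p_x) ≈ -165.99°.

≈ 27°N, 166°W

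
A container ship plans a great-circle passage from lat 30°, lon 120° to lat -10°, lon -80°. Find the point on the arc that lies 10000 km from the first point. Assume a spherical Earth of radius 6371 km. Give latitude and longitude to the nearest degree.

≈ lat 36°, lon -125°

The haversine formula gives a central angle δ ≈ 2.664 rad (152.7°) between the endpoints. The total great-circle distance is δ·R ≈ 2.664 × 6371 ≈ 16974 km, so the target fraction is f = 10000/16974 ≈ 0.589.
Interpolate at f ≈ 0.589 with slerp weights a = sin((1−f)δ)/sin δ ≈ 1.935, b = sin(fδ)/sin δ ≈ 2.177.
p = a·p₁ + b·p₂ ≈ (-0.466, -0.660, 0.589); φ = arcsin(p_z) ≈ 36.12°, λ = atan2(p_y, p_x) ≈ -125.19°.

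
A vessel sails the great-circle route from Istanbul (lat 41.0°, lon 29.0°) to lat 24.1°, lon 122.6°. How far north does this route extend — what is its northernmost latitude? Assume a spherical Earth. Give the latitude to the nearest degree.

The great circle lies in the plane with unit normal n̂ = (p₁ × p₂)/|p₁ × p₂|.
Here n̂_z ≈ +0.706; the vertex latitude is φ_max = arccos|n̂_z| ≈ 45.1°.
Check via Clairaut: cos φ_max = |cos φ₁| · sin C = cos(41.0°)·sin(69.2°) ≈ 0.706, again giving ≈ 45.1°.

≈ 45°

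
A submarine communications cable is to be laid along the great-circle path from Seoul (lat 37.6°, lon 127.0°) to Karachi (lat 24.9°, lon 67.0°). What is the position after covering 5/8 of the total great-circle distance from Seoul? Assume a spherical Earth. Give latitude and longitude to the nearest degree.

≈ lat 33°, lon 87°

From cos δ = sin φ₁ sin φ₂ + cos φ₁ cos φ₂ cos Δλ, the central angle is δ ≈ 0.907 rad (52.0°).
Interpolate at f = 5/8 with slerp weights a = sin((1−f)δ)/sin δ ≈ 0.424, b = sin(fδ)/sin δ ≈ 0.682.
p = a·p₁ + b·p₂ ≈ (0.040, 0.837, 0.545); φ = arcsin(p_z) ≈ 33.06°, λ = atan2(p_y, p_x) ≈ 87.29°.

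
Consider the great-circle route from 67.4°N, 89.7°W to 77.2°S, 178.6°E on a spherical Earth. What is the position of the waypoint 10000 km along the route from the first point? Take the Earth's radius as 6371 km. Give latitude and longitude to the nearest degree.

≈ 19°S, 123°W

Convert each endpoint to a unit vector on the sphere (x = cos φ cos λ, y = cos φ sin λ, z = sin φ).
The central angle between the endpoints is δ = arccos(p₁·p₂) ≈ 2.697 rad (154.5°). The total great-circle distance is δ·R ≈ 2.697 × 6371 ≈ 17183 km, so the target fraction is f = 10000/17183 ≈ 0.582.
Interpolate at f ≈ 0.582 with slerp weights a = sin((1−f)δ)/sin δ ≈ 2.100, b = sin(fδ)/sin δ ≈ 2.325.
p = a·p₁ + b·p₂ ≈ (-0.511, -0.795, -0.328); φ = arcsin(p_z) ≈ -19.17°, λ = atan2(p_y, p_x) ≈ -122.73°.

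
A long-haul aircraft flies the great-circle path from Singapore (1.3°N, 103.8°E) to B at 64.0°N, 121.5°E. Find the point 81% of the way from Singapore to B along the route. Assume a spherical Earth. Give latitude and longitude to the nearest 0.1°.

Convert each endpoint to a unit vector on the sphere (x = cos φ cos λ, y = cos φ sin λ, z = sin φ).
The central angle between the endpoints is δ = arccos(p₁·p₂) ≈ 1.118 rad (64.0°).
Interpolate at f = 0.81 with slerp weights a = sin((1−f)δ)/sin δ ≈ 0.234, b = sin(fδ)/sin δ ≈ 0.875.
p = a·p₁ + b·p₂ ≈ (-0.256, 0.555, 0.792); φ = arcsin(p_z) ≈ 52.34°, λ = atan2(p_y, p_x) ≈ 114.80°.

≈ 52.3°N, 114.8°E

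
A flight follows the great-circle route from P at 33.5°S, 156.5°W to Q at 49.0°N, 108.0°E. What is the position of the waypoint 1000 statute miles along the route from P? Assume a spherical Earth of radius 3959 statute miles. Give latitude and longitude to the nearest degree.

≈ 23°S, 168°W

Convert each endpoint to a unit vector on the sphere (x = cos φ cos λ, y = cos φ sin λ, z = sin φ).
The central angle between the endpoints is δ = arccos(p₁·p₂) ≈ 2.059 rad (118.0°). The total great-circle distance is δ·R ≈ 2.059 × 3959 ≈ 8151 mi, so the target fraction is f = 1000/8151 ≈ 0.123.
Interpolate at f ≈ 0.123 with slerp weights a = sin((1−f)δ)/sin δ ≈ 1.101, b = sin(fδ)/sin δ ≈ 0.283.
p = a·p₁ + b·p₂ ≈ (-0.899, -0.190, -0.394); φ = arcsin(p_z) ≈ -23.21°, λ = atan2(p_y, p_x) ≈ -168.10°.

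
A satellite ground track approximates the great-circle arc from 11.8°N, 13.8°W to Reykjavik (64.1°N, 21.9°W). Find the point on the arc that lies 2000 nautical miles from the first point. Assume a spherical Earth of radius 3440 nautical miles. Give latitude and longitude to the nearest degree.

From cos δ = sin φ₁ sin φ₂ + cos φ₁ cos φ₂ cos Δλ, the central angle is δ ≈ 0.918 rad (52.6°). The total great-circle distance is δ·R ≈ 0.918 × 3440 ≈ 3159 nmi, so the target fraction is f = 2000/3159 ≈ 0.633.
Interpolate at f ≈ 0.633 with slerp weights a = sin((1−f)δ)/sin δ ≈ 0.416, b = sin(fδ)/sin δ ≈ 0.691.
p = a·p₁ + b·p₂ ≈ (0.676, -0.210, 0.707); φ = arcsin(p_z) ≈ 44.98°, λ = atan2(p_y, p_x) ≈ -17.25°.

≈ 45°N, 17°W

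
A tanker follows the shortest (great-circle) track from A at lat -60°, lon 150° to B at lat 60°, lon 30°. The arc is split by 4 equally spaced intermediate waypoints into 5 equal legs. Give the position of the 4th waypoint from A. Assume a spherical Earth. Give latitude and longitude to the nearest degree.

≈ lat 39°, lon 66°

Write both endpoints as unit vectors p₁, p₂ with components (cos φ cos λ, cos φ sin λ, sin φ).
The central angle between the endpoints is δ = arccos(p₁·p₂) ≈ 2.636 rad (151.0°).
Interpolate at f = 4/5 with slerp weights a = sin((1−f)δ)/sin δ ≈ 1.039, b = sin(fδ)/sin δ ≈ 1.774.
p = a·p₁ + b·p₂ ≈ (0.318, 0.703, 0.636); φ = arcsin(p_z) ≈ 39.49°, λ = atan2(p_y, p_x) ≈ 65.67°.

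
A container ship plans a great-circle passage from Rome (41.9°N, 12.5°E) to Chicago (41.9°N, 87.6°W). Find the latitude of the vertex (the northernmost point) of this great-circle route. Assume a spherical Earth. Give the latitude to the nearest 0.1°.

≈ 54.4°N

The great circle lies in the plane with unit normal n̂ = (p₁ × p₂)/|p₁ × p₂|.
Here n̂_z ≈ -0.582; the vertex latitude is φ_max = arccos|n̂_z| ≈ 54.4°.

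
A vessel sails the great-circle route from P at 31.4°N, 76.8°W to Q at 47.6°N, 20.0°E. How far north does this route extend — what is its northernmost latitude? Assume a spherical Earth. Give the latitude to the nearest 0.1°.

The great circle lies in the plane with unit normal n̂ = (p₁ × p₂)/|p₁ × p₂|.
Here n̂_z ≈ +0.602; the vertex latitude is φ_max = arccos|n̂_z| ≈ 53.0°.
Check via Clairaut: cos φ_max = |cos φ₁| · sin C = cos(31.4°)·sin(44.9°) ≈ 0.602, again giving ≈ 53.0°.

≈ 53.0°N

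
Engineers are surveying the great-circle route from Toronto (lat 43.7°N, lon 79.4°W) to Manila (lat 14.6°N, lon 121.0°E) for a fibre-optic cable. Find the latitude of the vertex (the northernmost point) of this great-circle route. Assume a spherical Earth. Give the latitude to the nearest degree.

The great circle lies in the plane with unit normal n̂ = (p₁ × p₂)/|p₁ × p₂|.
Here n̂_z ≈ -0.278; the vertex latitude is φ_max = arccos|n̂_z| ≈ 73.8°.

≈ 74°N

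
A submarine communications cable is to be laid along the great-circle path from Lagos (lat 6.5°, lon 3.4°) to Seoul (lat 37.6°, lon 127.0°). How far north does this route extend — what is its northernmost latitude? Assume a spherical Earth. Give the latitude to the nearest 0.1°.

≈ 45.2°

The great circle lies in the plane with unit normal n̂ = (p₁ × p₂)/|p₁ × p₂|.
Here n̂_z ≈ +0.705; the vertex latitude is φ_max = arccos|n̂_z| ≈ 45.2°.
Check via Clairaut: cos φ_max = |cos φ₁| · sin C = cos(6.5°)·sin(45.2°) ≈ 0.705, again giving ≈ 45.2°.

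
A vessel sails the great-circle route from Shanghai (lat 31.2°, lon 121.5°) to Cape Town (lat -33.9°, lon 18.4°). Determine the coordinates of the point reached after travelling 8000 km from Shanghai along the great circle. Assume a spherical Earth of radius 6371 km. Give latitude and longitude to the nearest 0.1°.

≈ lat -10.7°, lon 60.4°

Convert each endpoint to a unit vector on the sphere (x = cos φ cos λ, y = cos φ sin λ, z = sin φ).
The central angle between the endpoints is δ = arccos(p₁·p₂) ≈ 2.037 rad (116.7°). The total great-circle distance is δ·R ≈ 2.037 × 6371 ≈ 12980 km, so the target fraction is f = 8000/12980 ≈ 0.616.
Interpolate at f ≈ 0.616 with slerp weights a = sin((1−f)δ)/sin δ ≈ 0.789, b = sin(fδ)/sin δ ≈ 1.065.
p = a·p₁ + b·p₂ ≈ (0.486, 0.854, -0.185); φ = arcsin(p_z) ≈ -10.67°, λ = atan2(p_y, p_x) ≈ 60.37°.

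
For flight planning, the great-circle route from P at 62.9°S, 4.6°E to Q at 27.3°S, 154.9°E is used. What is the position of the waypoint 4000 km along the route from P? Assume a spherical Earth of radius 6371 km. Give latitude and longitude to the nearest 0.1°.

Write both endpoints as unit vectors p₁, p₂ with components (cos φ cos λ, cos φ sin λ, sin φ).
The central angle between the endpoints is δ = arccos(p₁·p₂) ≈ 1.514 rad (86.8°). The total great-circle distance is δ·R ≈ 1.514 × 6371 ≈ 9646 km, so the target fraction is f = 4000/9646 ≈ 0.415.
Interpolate at f ≈ 0.415 with slerp weights a = sin((1−f)δ)/sin δ ≈ 0.776, b = sin(fδ)/sin δ ≈ 0.588.
p = a·p₁ + b·p₂ ≈ (-0.121, 0.250, -0.961); φ = arcsin(p_z) ≈ -73.86°, λ = atan2(p_y, p_x) ≈ 115.83°.

≈ 73.9°S, 115.8°E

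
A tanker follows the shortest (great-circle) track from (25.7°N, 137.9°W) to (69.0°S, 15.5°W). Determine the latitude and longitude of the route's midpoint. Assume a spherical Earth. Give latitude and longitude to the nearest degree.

Write both endpoints as unit vectors p₁, p₂ with components (cos φ cos λ, cos φ sin λ, sin φ).
The central angle between the endpoints is δ = arccos(p₁·p₂) ≈ 2.187 rad (125.3°).
Interpolate at f = 1/2 with slerp weights a = sin((1−f)δ)/sin δ ≈ 1.088, b = sin(fδ)/sin δ ≈ 1.088.
p = a·p₁ + b·p₂ ≈ (-0.352, -0.762, -0.544); φ = arcsin(p_z) ≈ -32.96°, λ = atan2(p_y, p_x) ≈ -114.79°.

≈ (33°S, 115°W)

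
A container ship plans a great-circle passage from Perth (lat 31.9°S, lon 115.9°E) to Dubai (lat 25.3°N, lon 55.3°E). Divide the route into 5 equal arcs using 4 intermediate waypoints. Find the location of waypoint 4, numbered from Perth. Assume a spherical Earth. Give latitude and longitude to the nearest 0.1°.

≈ lat 14.0°N, lon 67.8°E

Write both endpoints as unit vectors p₁, p₂ with components (cos φ cos λ, cos φ sin λ, sin φ).
The central angle between the endpoints is δ = arccos(p₁·p₂) ≈ 1.419 rad (81.3°).
Interpolate at f = 4/5 with slerp weights a = sin((1−f)δ)/sin δ ≈ 0.283, b = sin(fδ)/sin δ ≈ 0.917.
p = a·p₁ + b·p₂ ≈ (0.367, 0.898, 0.242); φ = arcsin(p_z) ≈ 14.02°, λ = atan2(p_y, p_x) ≈ 67.77°.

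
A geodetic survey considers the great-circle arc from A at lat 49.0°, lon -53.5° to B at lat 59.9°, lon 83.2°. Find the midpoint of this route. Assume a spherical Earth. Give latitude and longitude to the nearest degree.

≈ lat 74°, lon -4°

Write both endpoints as unit vectors p₁, p₂ with components (cos φ cos λ, cos φ sin λ, sin φ).
The central angle between the endpoints is δ = arccos(p₁·p₂) ≈ 1.145 rad (65.6°).
Interpolate at f = 1/2 with slerp weights a = sin((1−f)δ)/sin δ ≈ 0.595, b = sin(fδ)/sin δ ≈ 0.595.
p = a·p₁ + b·p₂ ≈ (0.267, -0.017, 0.963); φ = arcsin(p_z) ≈ 74.46°, λ = atan2(p_y, p_x) ≈ -3.74°.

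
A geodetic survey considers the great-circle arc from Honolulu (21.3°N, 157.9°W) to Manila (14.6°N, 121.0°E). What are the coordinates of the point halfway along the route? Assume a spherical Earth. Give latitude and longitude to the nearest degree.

≈ 23°N, 161°E

Write both endpoints as unit vectors p₁, p₂ with components (cos φ cos λ, cos φ sin λ, sin φ).
The central angle between the endpoints is δ = arccos(p₁·p₂) ≈ 1.338 rad (76.6°).
Interpolate at f = 1/2 with slerp weights a = sin((1−f)δ)/sin δ ≈ 0.637, b = sin(fδ)/sin δ ≈ 0.637.
p = a·p₁ + b·p₂ ≈ (-0.868, 0.305, 0.392); φ = arcsin(p_z) ≈ 23.09°, λ = atan2(p_y, p_x) ≈ 160.62°.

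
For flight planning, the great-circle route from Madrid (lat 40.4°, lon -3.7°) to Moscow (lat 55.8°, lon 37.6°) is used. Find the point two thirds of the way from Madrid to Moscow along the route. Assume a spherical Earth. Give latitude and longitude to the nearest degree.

Convert each endpoint to a unit vector on the sphere (x = cos φ cos λ, y = cos φ sin λ, z = sin φ).
The central angle between the endpoints is δ = arccos(p₁·p₂) ≈ 0.540 rad (30.9°).
Interpolate at f = 2/3 with slerp weights a = sin((1−f)δ)/sin δ ≈ 0.348, b = sin(fδ)/sin δ ≈ 0.685.
p = a·p₁ + b·p₂ ≈ (0.570, 0.218, 0.792); φ = arcsin(p_z) ≈ 52.41°, λ = atan2(p_y, p_x) ≈ 20.93°.

≈ lat 52°, lon 21°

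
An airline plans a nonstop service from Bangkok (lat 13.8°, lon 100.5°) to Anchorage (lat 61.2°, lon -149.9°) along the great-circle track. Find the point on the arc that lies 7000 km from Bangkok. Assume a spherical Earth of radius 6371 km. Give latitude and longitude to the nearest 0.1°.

≈ lat 61.5°, lon 158.6°

From cos δ = sin φ₁ sin φ₂ + cos φ₁ cos φ₂ cos Δλ, the central angle is δ ≈ 1.519 rad (87.0°). The total great-circle distance is δ·R ≈ 1.519 × 6371 ≈ 9676 km, so the target fraction is f = 7000/9676 ≈ 0.723.
Interpolate at f ≈ 0.723 with slerp weights a = sin((1−f)δ)/sin δ ≈ 0.408, b = sin(fδ)/sin δ ≈ 0.892.
p = a·p₁ + b·p₂ ≈ (-0.444, 0.174, 0.879); φ = arcsin(p_z) ≈ 61.51°, λ = atan2(p_y, p_x) ≈ 158.56°.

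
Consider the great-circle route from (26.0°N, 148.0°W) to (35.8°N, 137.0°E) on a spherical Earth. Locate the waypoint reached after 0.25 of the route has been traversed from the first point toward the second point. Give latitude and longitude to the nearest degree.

Convert each endpoint to a unit vector on the sphere (x = cos φ cos λ, y = cos φ sin λ, z = sin φ).
The central angle between the endpoints is δ = arccos(p₁·p₂) ≈ 1.110 rad (63.6°).
Interpolate at f = 0.25 with slerp weights a = sin((1−f)δ)/sin δ ≈ 0.826, b = sin(fδ)/sin δ ≈ 0.306.
p = a·p₁ + b·p₂ ≈ (-0.811, -0.224, 0.541); φ = arcsin(p_z) ≈ 32.74°, λ = atan2(p_y, p_x) ≈ -164.55°.

≈ (33°N, 165°W)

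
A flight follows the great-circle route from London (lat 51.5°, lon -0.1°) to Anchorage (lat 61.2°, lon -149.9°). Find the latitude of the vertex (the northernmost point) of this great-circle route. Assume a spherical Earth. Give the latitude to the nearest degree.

The great circle lies in the plane with unit normal n̂ = (p₁ × p₂)/|p₁ × p₂|.
Here n̂_z ≈ -0.167; the vertex latitude is φ_max = arccos|n̂_z| ≈ 80.4°.
Check via Clairaut: cos φ_max = |cos φ₁| · sin C = cos(51.5°)·sin(15.5°) ≈ 0.167, again giving ≈ 80.4°.

≈ 80°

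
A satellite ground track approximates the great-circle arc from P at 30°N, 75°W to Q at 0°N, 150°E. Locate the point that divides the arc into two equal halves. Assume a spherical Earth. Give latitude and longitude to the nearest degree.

≈ 35°N, 152°W

Convert each endpoint to a unit vector on the sphere (x = cos φ cos λ, y = cos φ sin λ, z = sin φ).
The central angle between the endpoints is δ = arccos(p₁·p₂) ≈ 2.230 rad (127.8°).
Interpolate at f = 1/2 with slerp weights a = sin((1−f)δ)/sin δ ≈ 1.136, b = sin(fδ)/sin δ ≈ 1.136.
p = a·p₁ + b·p₂ ≈ (-0.729, -0.382, 0.568); φ = arcsin(p_z) ≈ 34.60°, λ = atan2(p_y, p_x) ≈ -152.33°.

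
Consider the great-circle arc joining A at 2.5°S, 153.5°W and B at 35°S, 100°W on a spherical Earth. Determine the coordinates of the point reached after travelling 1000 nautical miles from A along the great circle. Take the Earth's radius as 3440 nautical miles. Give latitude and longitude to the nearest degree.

From cos δ = sin φ₁ sin φ₂ + cos φ₁ cos φ₂ cos Δλ, the central angle is δ ≈ 1.034 rad (59.2°). The total great-circle distance is δ·R ≈ 1.034 × 3440 ≈ 3555 nmi, so the target fraction is f = 1000/3555 ≈ 0.281.
Interpolate at f ≈ 0.281 with slerp weights a = sin((1−f)δ)/sin δ ≈ 0.787, b = sin(fδ)/sin δ ≈ 0.334.
p = a·p₁ + b·p₂ ≈ (-0.751, -0.620, -0.226); φ = arcsin(p_z) ≈ -13.04°, λ = atan2(p_y, p_x) ≈ -140.47°.

≈ 13°S, 140°W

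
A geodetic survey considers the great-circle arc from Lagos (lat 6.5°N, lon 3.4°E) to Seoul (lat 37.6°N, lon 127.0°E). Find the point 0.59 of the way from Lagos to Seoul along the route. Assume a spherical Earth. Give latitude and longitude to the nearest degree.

Convert each endpoint to a unit vector on the sphere (x = cos φ cos λ, y = cos φ sin λ, z = sin φ).
The central angle between the endpoints is δ = arccos(p₁·p₂) ≈ 1.946 rad (111.5°).
Interpolate at f = 0.59 with slerp weights a = sin((1−f)δ)/sin δ ≈ 0.769, b = sin(fδ)/sin δ ≈ 0.980.
p = a·p₁ + b·p₂ ≈ (0.296, 0.666, 0.685); φ = arcsin(p_z) ≈ 43.25°, λ = atan2(p_y, p_x) ≈ 66.04°.

≈ lat 43°N, lon 66°E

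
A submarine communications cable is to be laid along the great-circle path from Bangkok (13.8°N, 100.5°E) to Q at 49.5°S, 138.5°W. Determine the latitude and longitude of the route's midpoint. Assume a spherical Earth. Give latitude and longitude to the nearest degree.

From cos δ = sin φ₁ sin φ₂ + cos φ₁ cos φ₂ cos Δλ, the central angle is δ ≈ 2.102 rad (120.4°).
Interpolate at f = 1/2 with slerp weights a = sin((1−f)δ)/sin δ ≈ 1.006, b = sin(fδ)/sin δ ≈ 1.006.
p = a·p₁ + b·p₂ ≈ (-0.668, 0.528, -0.525); φ = arcsin(p_z) ≈ -31.68°, λ = atan2(p_y, p_x) ≈ 141.67°.

≈ 32°S, 142°E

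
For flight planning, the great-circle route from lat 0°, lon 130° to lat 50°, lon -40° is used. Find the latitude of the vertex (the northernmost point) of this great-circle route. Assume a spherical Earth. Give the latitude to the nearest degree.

The great circle lies in the plane with unit normal n̂ = (p₁ × p₂)/|p₁ × p₂|.
Here n̂_z ≈ -0.144; the vertex latitude is φ_max = arccos|n̂_z| ≈ 81.7°.

≈ 82°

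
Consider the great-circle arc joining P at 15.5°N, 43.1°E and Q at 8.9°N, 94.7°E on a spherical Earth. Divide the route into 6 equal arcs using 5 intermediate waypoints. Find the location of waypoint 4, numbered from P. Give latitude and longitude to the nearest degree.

≈ 12°N, 78°E

Convert each endpoint to a unit vector on the sphere (x = cos φ cos λ, y = cos φ sin λ, z = sin φ).
The central angle between the endpoints is δ = arccos(p₁·p₂) ≈ 0.886 rad (50.8°).
Interpolate at f = 4/6 with slerp weights a = sin((1−f)δ)/sin δ ≈ 0.376, b = sin(fδ)/sin δ ≈ 0.719.
p = a·p₁ + b·p₂ ≈ (0.206, 0.955, 0.212); φ = arcsin(p_z) ≈ 12.22°, λ = atan2(p_y, p_x) ≈ 77.82°.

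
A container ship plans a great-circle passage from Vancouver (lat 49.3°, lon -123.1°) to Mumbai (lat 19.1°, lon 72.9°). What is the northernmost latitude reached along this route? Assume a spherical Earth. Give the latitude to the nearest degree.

The great circle lies in the plane with unit normal n̂ = (p₁ × p₂)/|p₁ × p₂|.
Here n̂_z ≈ -0.181; the vertex latitude is φ_max = arccos|n̂_z| ≈ 79.6°.
Check via Clairaut: cos φ_max = |cos φ₁| · sin C = cos(49.3°)·sin(16.1°) ≈ 0.181, again giving ≈ 79.6°.

≈ 80°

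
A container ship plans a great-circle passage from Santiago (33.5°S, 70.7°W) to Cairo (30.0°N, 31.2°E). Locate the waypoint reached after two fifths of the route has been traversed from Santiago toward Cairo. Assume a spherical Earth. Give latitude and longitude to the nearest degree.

Convert each endpoint to a unit vector on the sphere (x = cos φ cos λ, y = cos φ sin λ, z = sin φ).
The central angle between the endpoints is δ = arccos(p₁·p₂) ≈ 2.010 rad (115.1°).
Interpolate at f = 2/5 with slerp weights a = sin((1−f)δ)/sin δ ≈ 1.032, b = sin(fδ)/sin δ ≈ 0.795.
p = a·p₁ + b·p₂ ≈ (0.874, -0.455, -0.172); φ = arcsin(p_z) ≈ -9.89°, λ = atan2(p_y, p_x) ≈ -27.53°.

≈ 10°S, 28°W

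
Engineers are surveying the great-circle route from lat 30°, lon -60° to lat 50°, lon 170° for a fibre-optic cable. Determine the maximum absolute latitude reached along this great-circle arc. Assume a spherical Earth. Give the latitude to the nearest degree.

The great circle lies in the plane with unit normal n̂ = (p₁ × p₂)/|p₁ × p₂|.
Here n̂_z ≈ -0.427; the vertex latitude is φ_max = arccos|n̂_z| ≈ 64.7°.

≈ 65°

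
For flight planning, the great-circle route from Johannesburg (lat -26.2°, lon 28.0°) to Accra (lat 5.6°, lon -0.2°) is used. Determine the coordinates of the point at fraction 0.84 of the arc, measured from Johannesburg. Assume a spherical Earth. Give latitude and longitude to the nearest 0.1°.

Convert each endpoint to a unit vector on the sphere (x = cos φ cos λ, y = cos φ sin λ, z = sin φ).
The central angle between the endpoints is δ = arccos(p₁·p₂) ≈ 0.732 rad (41.9°).
Interpolate at f = 0.84 with slerp weights a = sin((1−f)δ)/sin δ ≈ 0.175, b = sin(fδ)/sin δ ≈ 0.863.
p = a·p₁ + b·p₂ ≈ (0.997, 0.071, 0.007); φ = arcsin(p_z) ≈ 0.40°, λ = atan2(p_y, p_x) ≈ 4.05°.

≈ lat 0.4°, lon 4.1°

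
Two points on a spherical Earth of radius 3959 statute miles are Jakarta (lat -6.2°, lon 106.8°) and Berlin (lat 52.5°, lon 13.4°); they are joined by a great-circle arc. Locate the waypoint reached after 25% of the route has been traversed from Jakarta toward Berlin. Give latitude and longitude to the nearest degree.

≈ lat 13°, lon 92°

Convert each endpoint to a unit vector on the sphere (x = cos φ cos λ, y = cos φ sin λ, z = sin φ).
The central angle between the endpoints is δ = arccos(p₁·p₂) ≈ 1.693 rad (97.0°).
Interpolate at f = 0.25 with slerp weights a = sin((1−f)δ)/sin δ ≈ 0.962, b = sin(fδ)/sin δ ≈ 0.414.
p = a·p₁ + b·p₂ ≈ (-0.031, 0.974, 0.224); φ = arcsin(p_z) ≈ 12.96°, λ = atan2(p_y, p_x) ≈ 91.85°.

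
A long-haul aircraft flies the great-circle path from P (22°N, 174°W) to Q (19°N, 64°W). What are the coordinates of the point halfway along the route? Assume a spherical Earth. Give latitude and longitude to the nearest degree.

From cos δ = sin φ₁ sin φ₂ + cos φ₁ cos φ₂ cos Δλ, the central angle is δ ≈ 1.750 rad (100.2°).
Interpolate at f = 1/2 with slerp weights a = sin((1−f)δ)/sin δ ≈ 0.780, b = sin(fδ)/sin δ ≈ 0.780.
p = a·p₁ + b·p₂ ≈ (-0.396, -0.738, 0.546); φ = arcsin(p_z) ≈ 33.10°, λ = atan2(p_y, p_x) ≈ -118.20°.

≈ (33°N, 118°W)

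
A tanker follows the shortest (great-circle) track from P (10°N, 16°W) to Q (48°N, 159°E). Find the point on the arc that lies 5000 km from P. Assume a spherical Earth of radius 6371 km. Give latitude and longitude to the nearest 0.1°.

≈ (54.8°N, 11.2°W)

From cos δ = sin φ₁ sin φ₂ + cos φ₁ cos φ₂ cos Δλ, the central angle is δ ≈ 2.126 rad (121.8°). The total great-circle distance is δ·R ≈ 2.126 × 6371 ≈ 13547 km, so the target fraction is f = 5000/13547 ≈ 0.369.
Interpolate at f ≈ 0.369 with slerp weights a = sin((1−f)δ)/sin δ ≈ 1.146, b = sin(fδ)/sin δ ≈ 0.832.
p = a·p₁ + b·p₂ ≈ (0.565, -0.112, 0.817); φ = arcsin(p_z) ≈ 54.80°, λ = atan2(p_y, p_x) ≈ -11.17°.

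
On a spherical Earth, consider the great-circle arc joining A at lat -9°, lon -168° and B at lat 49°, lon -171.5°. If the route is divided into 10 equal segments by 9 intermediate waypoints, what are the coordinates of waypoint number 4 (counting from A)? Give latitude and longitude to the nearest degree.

Convert each endpoint to a unit vector on the sphere (x = cos φ cos λ, y = cos φ sin λ, z = sin φ).
The central angle between the endpoints is δ = arccos(p₁·p₂) ≈ 1.014 rad (58.1°).
Interpolate at f = 4/10 with slerp weights a = sin((1−f)δ)/sin δ ≈ 0.673, b = sin(fδ)/sin δ ≈ 0.465.
p = a·p₁ + b·p₂ ≈ (-0.952, -0.183, 0.245); φ = arcsin(p_z) ≈ 14.21°, λ = atan2(p_y, p_x) ≈ -169.10°.

≈ lat 14°, lon -169°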